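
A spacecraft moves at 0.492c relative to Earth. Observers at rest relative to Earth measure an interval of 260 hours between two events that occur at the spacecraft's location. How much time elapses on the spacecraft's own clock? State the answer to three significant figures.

226 hours

γ = 1/√(1 − β²) = 1/√(1 − 0.242064) = 1/√0.757936 = 1/0.870595 = 1.1486.
The moving clock records proper time: Δτ = Δt/γ = 260/1.1486 = 226 hours.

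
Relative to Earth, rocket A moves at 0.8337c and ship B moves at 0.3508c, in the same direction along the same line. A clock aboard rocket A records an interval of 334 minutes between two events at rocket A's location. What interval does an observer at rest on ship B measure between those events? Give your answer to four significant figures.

Speed of rocket A in ship B's frame: u = (v_A − v_B)/(1 − v_A v_B/c²) = (0.8337 − 0.3508)/(1 − 0.8337×0.3508) = 0.4829/0.70753804 = 0.68251; |u| = 0.68251c.
γ for this relative speed: γ = 1/√(1 − 0.46582) = 1.3682.
Rocket A's interval is proper; time dilation gives Δt_B = γΔτ = 1.3682 × 334 minutes = 457.0 minutes.

457.0 minutes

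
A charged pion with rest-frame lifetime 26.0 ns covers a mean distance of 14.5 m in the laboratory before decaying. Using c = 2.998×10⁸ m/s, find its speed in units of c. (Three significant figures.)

0.881c

Let x = d/(cτ) = 14.50 m / (2.998×10⁸ m/s × 2.600×10^-8 s) = 1.8602. Since d = βγcτ, x = βγ = β/√(1−β²).
Solving: β² = x²/(1+x²) = 3.46034/4.46034 = 0.775802, so β = 0.881.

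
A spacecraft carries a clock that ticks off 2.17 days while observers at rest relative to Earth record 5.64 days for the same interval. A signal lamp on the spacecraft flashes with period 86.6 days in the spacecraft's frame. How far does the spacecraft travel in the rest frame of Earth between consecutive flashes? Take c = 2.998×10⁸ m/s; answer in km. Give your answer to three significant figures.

5.38×10^12 km

The time-dilation ratio gives γ = 5.64/2.17 = 2.59908.
β = √(1 − 1/γ²) = 0.92302. Lab-frame period = γτ = 2.59908×86.6 days = 225.08 days. Distance = βc × γτ = 0.92302 × 2.998×10⁸ m/s × 19446912 s = 5.3814×10^15 m = 5.38×10^12 km.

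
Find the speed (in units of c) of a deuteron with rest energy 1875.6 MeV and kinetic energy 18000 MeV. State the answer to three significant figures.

γ = 1 + K/(mc²) = 1 + 18000/1875.6 = 10.597.
β = √(1 − 1/γ²) = √(1 − 0.008905) = √0.991095 = 0.996.

0.996c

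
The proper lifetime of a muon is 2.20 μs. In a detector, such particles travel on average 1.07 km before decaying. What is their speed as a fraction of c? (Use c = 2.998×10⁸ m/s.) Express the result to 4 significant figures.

0.8513c

d = βγcτ ⇒ βγ = d/(cτ) = 1070 m / (659.56 m) = 1.6223.
β = (βγ)/√(1+(βγ)²) = 1.6223/√3.63186 = 0.8513.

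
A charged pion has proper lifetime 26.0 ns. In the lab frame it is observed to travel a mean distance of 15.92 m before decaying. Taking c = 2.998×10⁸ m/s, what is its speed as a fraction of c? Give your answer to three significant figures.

d = βγcτ ⇒ βγ = d/(cτ) = 15.92 m / (7.7948 m) = 2.0424.
β = (βγ)/√(1+(βγ)²) = 2.0424/√5.1714 = 0.898.

0.898c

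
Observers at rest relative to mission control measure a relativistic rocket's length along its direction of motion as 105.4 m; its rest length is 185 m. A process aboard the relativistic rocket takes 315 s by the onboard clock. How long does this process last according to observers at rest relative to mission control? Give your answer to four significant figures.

From L = L₀/γ: γ = 185/105.4 = 1.75522.
Δt = γΔτ = 1.75522 × 315 = 552.9 s.

552.9 s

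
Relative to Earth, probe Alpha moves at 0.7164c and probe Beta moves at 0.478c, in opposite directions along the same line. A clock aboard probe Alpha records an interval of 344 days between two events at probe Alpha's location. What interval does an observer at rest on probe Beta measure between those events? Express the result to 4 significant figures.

The velocity of probe Alpha relative to probe Beta is (0.7164 + 0.478)c / (1 + 0.7164×0.478) = 0.88972c; relative speed 0.88972c.
At |u| = 0.88972c, γ = (1 − 0.791602)^(−1/2) = 2.1906.
The clock on probe Alpha records proper time, so probe Beta measures Δt = γΔτ = 2.1906 × 344 = 753.6 days.

753.6 days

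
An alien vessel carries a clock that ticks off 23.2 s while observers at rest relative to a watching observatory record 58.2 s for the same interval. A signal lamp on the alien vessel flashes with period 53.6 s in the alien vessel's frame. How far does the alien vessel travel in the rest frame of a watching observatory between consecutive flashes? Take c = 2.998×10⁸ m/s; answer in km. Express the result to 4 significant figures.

3.697×10^7 km

The time-dilation ratio gives γ = 58.2/23.2 = 2.50862.
β = √(1 − 1/γ²) = 0.91711. Lab-frame period = γτ = 2.50862×53.6 s = 134.46 s. Distance = βc × γτ = 0.91711 × 2.998×10⁸ m/s × 134.46 s = 3.6970×10^10 m = 3.697×10^7 km.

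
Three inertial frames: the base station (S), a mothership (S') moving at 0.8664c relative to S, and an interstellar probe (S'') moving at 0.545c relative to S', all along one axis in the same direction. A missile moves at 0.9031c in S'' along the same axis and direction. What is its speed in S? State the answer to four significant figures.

Apply u = (u'+v)/(1+u'v) twice. Missile in the mothership frame: (0.9031+0.545)/(1+0.9031·0.545) = 1.4481/1.4921895 = 0.97045c.
That velocity, transformed to the rest frame of the base station: (0.97045+0.8664)/(1+0.97045·0.8664) = 1.83685/1.84079788 = 0.99786c.

0.9979c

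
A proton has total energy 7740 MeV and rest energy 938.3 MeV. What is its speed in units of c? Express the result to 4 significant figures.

0.9926c

γ = E/(mc²) = 7740/938.3 = 8.249.
β = √(1 − 1/γ²) = √(1 − 0.0146959) = √0.9853041 = 0.9926.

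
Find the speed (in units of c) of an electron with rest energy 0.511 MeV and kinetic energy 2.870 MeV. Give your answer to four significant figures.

0.9885c

K = (γ−1)mc², so γ = 1 + 2.870/0.511 = 6.6164.
Then v/c = √(1 − γ⁻²) = √(1 − 0.0228432) = √0.9771568 = 0.9885.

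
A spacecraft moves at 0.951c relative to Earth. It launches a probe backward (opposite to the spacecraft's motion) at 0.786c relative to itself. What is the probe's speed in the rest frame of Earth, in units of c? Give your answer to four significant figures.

0.6534c

Relativistic velocity addition: u = (u' + v)/(1 + u'v/c²), with u' = −0.786c and v = 0.951c.
Numerator: −0.786 + 0.951 = 0.165. Denominator: 1 + (−0.786)(0.951) = 0.252514.
u = 0.165/0.252514 = 0.65343, so the speed is 0.6534c.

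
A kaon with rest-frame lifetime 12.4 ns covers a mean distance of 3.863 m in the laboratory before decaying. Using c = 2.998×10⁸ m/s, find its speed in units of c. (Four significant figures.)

Lab distance = (lab lifetime)·v = γτ·βc, so βγ = d/(cτ) = 3.863/(2.998×10⁸ × 1.240×10^-8) = 1.0391.
With βγ = 1.0391: γ² = 1 + (βγ)² = 2.07973, and β = (βγ)/γ = 1.0391/1.44213 = 0.7205.

0.7205c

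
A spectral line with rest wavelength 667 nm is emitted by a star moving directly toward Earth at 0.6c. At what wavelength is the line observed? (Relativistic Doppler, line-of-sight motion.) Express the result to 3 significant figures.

334 nm

Relativistic Doppler for wavelength: λ_obs = λ_src · √((1−β)/(1+β)).
With β = 0.6: factor = √(0.4/1.6) = 0.5.
λ_obs = 667 × 0.5 = 334 nm.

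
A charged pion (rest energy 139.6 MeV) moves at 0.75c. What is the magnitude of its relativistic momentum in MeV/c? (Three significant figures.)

β² = 0.5625, so γ = 1/√0.4375 = 1.5119.
Momentum: p = γβ·mc = 1.5119 × 0.75 × 139.6 MeV/c = 158 MeV/c.

158 MeV/c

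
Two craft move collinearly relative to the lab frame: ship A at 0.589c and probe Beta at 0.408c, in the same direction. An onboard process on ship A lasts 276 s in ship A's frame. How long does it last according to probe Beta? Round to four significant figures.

Speed of ship A in probe Beta's frame: u = (v_A − v_B)/(1 − v_A v_B/c²) = (0.589 − 0.408)/(1 − 0.589×0.408) = 0.181/0.759688 = 0.23826; |u| = 0.23826c.
At |u| = 0.23826c, γ = (1 − 0.0567678)^(−1/2) = 1.0297.
Ship A's interval is proper; time dilation gives Δt_B = γΔτ = 1.0297 × 276 s = 284.2 s.

284.2 s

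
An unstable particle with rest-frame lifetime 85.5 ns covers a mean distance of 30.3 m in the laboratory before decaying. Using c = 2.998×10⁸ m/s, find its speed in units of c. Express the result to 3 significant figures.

Lab distance = (lab lifetime)·v = γτ·βc, so βγ = d/(cτ) = 30.30/(2.998×10⁸ × 8.550×10^-8) = 1.1821.
With βγ = 1.1821: γ² = 1 + (βγ)² = 2.39736, and β = (βγ)/γ = 1.1821/1.54834 = 0.763.

0.763c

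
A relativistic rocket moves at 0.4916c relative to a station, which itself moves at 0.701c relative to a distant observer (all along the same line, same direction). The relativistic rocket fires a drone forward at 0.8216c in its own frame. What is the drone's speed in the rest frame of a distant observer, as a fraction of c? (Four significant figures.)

First combine the drone and relativistic rocket (S''→S'): u₁ = (0.8216 + 0.4916)/(1 + 0.8216×0.4916) = 1.3132/1.40389856 = 0.9354.
Then combine with the station (S'→S): u = (0.9354 + 0.701)/(1 + 0.9354×0.701) = 1.6364/1.6557154 = 0.98833.

0.9883c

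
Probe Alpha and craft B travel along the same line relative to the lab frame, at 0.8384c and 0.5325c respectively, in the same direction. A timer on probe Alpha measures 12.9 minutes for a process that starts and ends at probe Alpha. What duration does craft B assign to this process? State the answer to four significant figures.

The velocity of probe Alpha relative to craft B is (0.8384 − 0.5325)c / (1 − 0.8384×0.5325) = 0.55261c; relative speed 0.55261c.
At |u| = 0.55261c, γ = (1 − 0.305378)^(−1/2) = 1.1998.
Probe Alpha's interval is proper; time dilation gives Δt_B = γΔτ = 1.1998 × 12.9 minutes = 15.48 minutes.

15.48 minutes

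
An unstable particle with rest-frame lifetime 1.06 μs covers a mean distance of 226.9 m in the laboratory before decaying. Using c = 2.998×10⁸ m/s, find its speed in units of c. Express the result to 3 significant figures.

0.581c

Lab distance = (lab lifetime)·v = γτ·βc, so βγ = d/(cτ) = 226.9/(2.998×10⁸ × 1.060×10^-6) = 0.714.
With βγ = 0.714: γ² = 1 + (βγ)² = 1.509796, and β = (βγ)/γ = 0.714/1.22874 = 0.581.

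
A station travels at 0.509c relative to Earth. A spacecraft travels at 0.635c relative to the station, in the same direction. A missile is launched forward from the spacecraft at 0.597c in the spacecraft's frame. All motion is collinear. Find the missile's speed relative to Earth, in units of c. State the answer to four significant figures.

Compose velocities in two stages. Stage 1 (into S'): u₁ = (0.597+0.635)/(1+0.597×0.635) = 0.89334.
Stage 2 (into S): u = (0.89334+0.509)/(1+0.89334×0.509) = 0.964, so the speed is 0.9640c.

0.9640c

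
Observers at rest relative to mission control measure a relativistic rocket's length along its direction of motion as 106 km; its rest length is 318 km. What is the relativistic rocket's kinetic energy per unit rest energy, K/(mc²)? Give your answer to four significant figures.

2.000

Length contraction gives γ = L₀/L = 318/106 = 3.
K/(mc²) = γ − 1 = 3 − 1 = 2.000.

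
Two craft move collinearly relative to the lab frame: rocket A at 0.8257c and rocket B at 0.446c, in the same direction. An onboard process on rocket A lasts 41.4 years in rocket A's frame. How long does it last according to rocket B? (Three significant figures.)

51.8 years

Speed of rocket A in rocket B's frame: u = (v_A − v_B)/(1 − v_A v_B/c²) = (0.8257 − 0.446)/(1 − 0.8257×0.446) = 0.3797/0.6317378 = 0.60104; |u| = 0.60104c.
At |u| = 0.60104c, γ = (1 − 0.361249)^(−1/2) = 1.2512.
Rocket A's interval is proper; time dilation gives Δt_B = γΔτ = 1.2512 × 41.4 years = 51.8 years.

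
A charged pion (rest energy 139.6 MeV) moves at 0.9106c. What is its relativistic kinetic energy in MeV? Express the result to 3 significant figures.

198 MeV

γ = 1/√(1 − β²) = 1/√(1 − 0.82919236) = 1/√0.17080764 = 1/0.413289 = 2.4196.
Kinetic energy: K = (γ − 1)mc² = (2.4196 − 1) × 139.6 MeV = 1.4196 × 139.6 = 198 MeV.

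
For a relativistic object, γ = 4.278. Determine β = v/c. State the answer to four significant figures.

0.9723

β = √(1 − 1/γ²) = √(1 − 1/18.301284) = √0.945359 = 0.9723.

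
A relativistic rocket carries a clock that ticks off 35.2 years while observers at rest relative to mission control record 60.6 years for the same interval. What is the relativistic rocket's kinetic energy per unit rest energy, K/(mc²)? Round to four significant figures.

The time-dilation ratio gives γ = 60.6/35.2 = 1.72159.
Since K = (γ−1)mc², K/(mc²) = 1.72159 − 1 = 0.7216.

0.7216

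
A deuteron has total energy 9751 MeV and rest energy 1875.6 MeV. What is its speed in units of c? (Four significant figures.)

Total energy E = γmc² gives γ = 9751/1875.6 = 5.1989.
Hence β = √(1 − 1/γ²) = √(1 − 0.0369979) = √0.9630021 = 0.9813.

0.9813c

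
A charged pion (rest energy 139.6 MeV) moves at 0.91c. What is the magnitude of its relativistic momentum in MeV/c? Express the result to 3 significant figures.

With β = 0.91, γ = 1/√(1 − 0.91²) = 1/√0.1719 = 2.4119.
Momentum: p = γβ·mc = 2.4119 × 0.91 × 139.6 MeV/c = 306 MeV/c.

306 MeV/c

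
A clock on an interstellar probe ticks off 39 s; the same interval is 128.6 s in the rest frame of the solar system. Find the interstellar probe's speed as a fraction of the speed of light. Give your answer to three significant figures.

γ = Δt/Δτ = 128.6/39 = 3.2974.
β = √(1 − 1/γ²) = √(1 − 0.0919722) = √0.9080278 = 0.953.

0.953c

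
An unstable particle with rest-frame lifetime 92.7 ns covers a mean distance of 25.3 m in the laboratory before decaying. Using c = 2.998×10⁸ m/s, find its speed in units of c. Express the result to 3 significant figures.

Let x = d/(cτ) = 25.30 m / (2.998×10⁸ m/s × 9.270×10^-8 s) = 0.91035. Since d = βγcτ, x = βγ = β/√(1−β²).
Solving: β² = x²/(1+x²) = 0.828737/1.828737 = 0.453175, so β = 0.673.

0.673c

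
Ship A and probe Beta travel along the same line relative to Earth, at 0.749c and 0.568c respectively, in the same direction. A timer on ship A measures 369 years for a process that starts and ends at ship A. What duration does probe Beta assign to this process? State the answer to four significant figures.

388.8 years

The velocity of ship A relative to probe Beta is (0.749 − 0.568)c / (1 − 0.749×0.568) = 0.31502c; relative speed 0.31502c.
γ for this relative speed: γ = 1/√(1 − 0.0992376) = 1.0536.
The clock on ship A records proper time, so probe Beta measures Δt = γΔτ = 1.0536 × 369 = 388.8 years.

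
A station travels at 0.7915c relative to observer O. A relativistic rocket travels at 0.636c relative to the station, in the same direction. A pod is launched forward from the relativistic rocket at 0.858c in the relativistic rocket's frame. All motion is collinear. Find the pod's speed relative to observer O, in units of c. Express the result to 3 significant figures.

0.996c

First combine the pod and relativistic rocket (S''→S'): u₁ = (0.858 + 0.636)/(1 + 0.858×0.636) = 1.494/1.545688 = 0.96656.
Then combine with the station (S'→S): u = (0.96656 + 0.7915)/(1 + 0.96656×0.7915) = 1.75806/1.76503224 = 0.99605.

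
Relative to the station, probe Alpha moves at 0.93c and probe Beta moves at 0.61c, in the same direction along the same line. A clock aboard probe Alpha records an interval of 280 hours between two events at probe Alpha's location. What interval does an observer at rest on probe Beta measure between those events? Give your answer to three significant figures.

Transform probe Alpha's velocity into probe Beta's frame: (0.93 − 0.61)/(1 − 0.93·0.61) = 0.32/0.4327, so the relative speed is 0.73954c.
γ for this relative speed: γ = 1/√(1 − 0.546919) = 1.4856.
Probe Alpha's interval is proper; time dilation gives Δt_B = γΔτ = 1.4856 × 280 hours = 416 hours.

416 hours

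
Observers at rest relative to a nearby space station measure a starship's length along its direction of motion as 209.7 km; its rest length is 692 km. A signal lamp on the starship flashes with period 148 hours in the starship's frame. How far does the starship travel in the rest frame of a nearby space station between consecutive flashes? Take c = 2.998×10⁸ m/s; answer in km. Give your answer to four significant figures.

5.023×10^11 km

Length contraction gives γ = L₀/L = 692/209.7 = 3.29995.
β = √(1 − 1/γ²) = 0.95298. Lab-frame period = γτ = 3.29995×148 hours = 488.39 hours. Distance = βc × γτ = 0.95298 × 2.998×10⁸ m/s × 1758204 s = 5.0232×10^14 m = 5.023×10^11 km.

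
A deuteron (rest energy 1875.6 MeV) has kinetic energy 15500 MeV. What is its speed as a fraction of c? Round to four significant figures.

K = (γ−1)mc², so γ = 1 + 15500/1875.6 = 9.264.
Then v/c = √(1 − γ⁻²) = √(1 − 0.0116521) = √0.9883479 = 0.9942.

0.9942c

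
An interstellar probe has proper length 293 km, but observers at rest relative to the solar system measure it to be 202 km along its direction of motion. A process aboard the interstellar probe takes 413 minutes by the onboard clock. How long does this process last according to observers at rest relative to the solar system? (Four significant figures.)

γ = L₀/L = 293/202 = 1.4505.
The same γ dilates the second interval: 1.4505 × 413 minutes = 599.1 minutes.

599.1 minutes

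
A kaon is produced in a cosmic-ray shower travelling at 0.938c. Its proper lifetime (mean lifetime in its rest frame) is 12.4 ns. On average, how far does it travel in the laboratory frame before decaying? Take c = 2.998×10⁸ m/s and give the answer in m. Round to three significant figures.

10.1 m

Lorentz factor: γ = (1 − 0.879844)^(−1/2) = 2.8849.
Lab-frame lifetime: Δt = γτ = 2.8849 × 12.4 ns = 35.773 ns.
Distance: d = vΔt = 0.938 × 2.998×10⁸ m/s × 3.5773×10^-8 s = 10.1 m.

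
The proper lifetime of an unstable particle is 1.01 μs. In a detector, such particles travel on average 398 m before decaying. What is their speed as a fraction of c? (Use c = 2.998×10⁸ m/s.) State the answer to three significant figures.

Lab distance = (lab lifetime)·v = γτ·βc, so βγ = d/(cτ) = 398.0/(2.998×10⁸ × 1.010×10^-6) = 1.3144.
With βγ = 1.3144: γ² = 1 + (βγ)² = 2.72765, and β = (βγ)/γ = 1.3144/1.65156 = 0.796.

0.796c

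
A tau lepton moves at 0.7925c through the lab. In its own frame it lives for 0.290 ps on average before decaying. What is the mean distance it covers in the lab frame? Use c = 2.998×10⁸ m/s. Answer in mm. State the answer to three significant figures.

0.113 mm

With β = 0.7925, γ = 1/√(1 − 0.7925²) = 1/√0.37194375 = 1.6397.
Lab-frame lifetime: Δt = γτ = 1.6397 × 0.290 ps = 0.47551 ps.
Distance: d = vΔt = 0.7925 × 2.998×10⁸ m/s × 4.7551×10^-13 s = 1.13×10^-4 m = 0.113 mm.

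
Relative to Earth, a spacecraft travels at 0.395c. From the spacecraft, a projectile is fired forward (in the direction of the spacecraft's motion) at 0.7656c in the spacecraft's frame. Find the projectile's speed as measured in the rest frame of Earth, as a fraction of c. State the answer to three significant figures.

0.891c

Relativistic velocity addition: u = (u' + v)/(1 + u'v/c²), with u' = 0.7656c and v = 0.395c.
Numerator: 0.7656 + 0.395 = 1.1606. Denominator: 1 + (0.7656)(0.395) = 1.302412.
u = 1.1606/1.302412 = 0.89112, so the speed is 0.891c.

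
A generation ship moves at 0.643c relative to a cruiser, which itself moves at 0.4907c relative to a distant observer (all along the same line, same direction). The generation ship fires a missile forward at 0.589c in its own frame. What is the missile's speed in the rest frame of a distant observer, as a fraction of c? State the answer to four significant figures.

0.9623c

First combine the missile and generation ship (S''→S'): u₁ = (0.589 + 0.643)/(1 + 0.589×0.643) = 1.232/1.378727 = 0.89358.
Then combine with the cruiser (S'→S): u = (0.89358 + 0.4907)/(1 + 0.89358×0.4907) = 1.38428/1.438479706 = 0.96232.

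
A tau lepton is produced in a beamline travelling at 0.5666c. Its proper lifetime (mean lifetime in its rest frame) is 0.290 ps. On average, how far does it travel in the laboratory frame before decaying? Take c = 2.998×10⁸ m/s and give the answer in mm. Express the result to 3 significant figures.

0.0598 mm

β² = 0.32103556, so γ = 1/√0.67896444 = 1.2136.
Lab-frame lifetime: Δt = γτ = 1.2136 × 0.290 ps = 0.35194 ps.
Distance: d = vΔt = 0.5666 × 2.998×10⁸ m/s × 3.5194×10^-13 s = 5.98×10^-5 m = 0.0598 mm.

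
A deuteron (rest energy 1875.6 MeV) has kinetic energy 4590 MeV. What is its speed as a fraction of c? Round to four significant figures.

K = (γ−1)mc², so γ = 1 + 4590/1875.6 = 3.4472.
Then v/c = √(1 − γ⁻²) = √(1 − 0.0841525) = √0.9158475 = 0.9570.

0.9570c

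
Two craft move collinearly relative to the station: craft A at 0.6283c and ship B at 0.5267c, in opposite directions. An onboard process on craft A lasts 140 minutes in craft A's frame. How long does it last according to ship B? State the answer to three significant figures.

Speed of craft A in ship B's frame: u = (v_A + v_B)/(1 + v_A v_B/c²) = (0.6283 + 0.5267)/(1 + 0.6283×0.5267) = 1.155/1.33092561 = 0.86782; |u| = 0.86782c.
γ for this relative speed: γ = 1/√(1 − 0.753112) = 2.0126.
The clock on craft A records proper time, so ship B measures Δt = γΔτ = 2.0126 × 140 = 282 minutes.

282 minutes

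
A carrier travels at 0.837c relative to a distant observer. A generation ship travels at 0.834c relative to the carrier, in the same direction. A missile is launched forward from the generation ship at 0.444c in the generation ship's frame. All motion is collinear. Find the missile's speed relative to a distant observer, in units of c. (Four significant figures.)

0.9938c

First combine the missile and generation ship (S''→S'): u₁ = (0.444 + 0.834)/(1 + 0.444×0.834) = 1.278/1.370296 = 0.93265.
Then combine with the carrier (S'→S): u = (0.93265 + 0.837)/(1 + 0.93265×0.837) = 1.76965/1.78062805 = 0.99383.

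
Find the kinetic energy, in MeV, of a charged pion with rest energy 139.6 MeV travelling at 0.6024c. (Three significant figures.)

With β = 0.6024, γ = 1/√(1 − 0.6024²) = 1/√0.63711424 = 1.25283.
Kinetic energy: K = (γ − 1)mc² = (1.25283 − 1) × 139.6 MeV = 0.25283 × 139.6 = 35.3 MeV.

35.3 MeV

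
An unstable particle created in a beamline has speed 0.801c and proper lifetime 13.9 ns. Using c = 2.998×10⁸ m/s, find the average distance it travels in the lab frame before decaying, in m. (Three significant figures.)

With β = 0.801, γ = 1/√(1 − 0.801²) = 1/√0.358399 = 1.6704.
Lab-frame lifetime: Δt = γτ = 1.6704 × 13.9 ns = 23.219 ns.
Distance: d = vΔt = 0.801 × 2.998×10⁸ m/s × 2.3219×10^-8 s = 5.58 m.

5.58 m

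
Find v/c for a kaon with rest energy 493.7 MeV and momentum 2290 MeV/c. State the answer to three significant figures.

pc/(mc²) = 2290/493.7 = 4.6384 = βγ = β/√(1−β²).
So β² = x²/(1 + x²) with x = 4.6384: x² = 21.5148, β² = 21.5148/22.5148 = 0.955585, β = 0.978.

0.978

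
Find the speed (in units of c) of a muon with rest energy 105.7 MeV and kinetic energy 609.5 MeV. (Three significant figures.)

0.989c

γ = 1 + K/(mc²) = 1 + 609.5/105.7 = 6.7663.
β = √(1 − 1/γ²) = √(1 − 0.0218423) = √0.9781577 = 0.989.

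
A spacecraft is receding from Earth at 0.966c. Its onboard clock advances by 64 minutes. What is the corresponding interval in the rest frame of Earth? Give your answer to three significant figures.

248 minutes

With β = 0.966, γ = 1/√(1 − 0.966²) = 1/√0.066844 = 3.8678.
Time dilation: Δt = γ·Δτ = 3.8678 × 64 = 248 minutes.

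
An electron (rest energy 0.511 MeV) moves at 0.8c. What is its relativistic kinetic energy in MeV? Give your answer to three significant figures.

0.341 MeV

β² = 0.64, so γ = 1/√0.36 = 1.66667.
Kinetic energy: K = (γ − 1)mc² = (1.66667 − 1) × 0.511 MeV = 0.66667 × 0.511 = 0.341 MeV.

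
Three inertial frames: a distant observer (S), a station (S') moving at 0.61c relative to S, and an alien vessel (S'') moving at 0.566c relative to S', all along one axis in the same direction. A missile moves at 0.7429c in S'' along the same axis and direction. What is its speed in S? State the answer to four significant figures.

0.9804c

Apply u = (u'+v)/(1+u'v) twice. Missile in the station frame: (0.7429+0.566)/(1+0.7429·0.566) = 1.3089/1.4204814 = 0.92145c.
That velocity, transformed to the rest frame of a distant observer: (0.92145+0.61)/(1+0.92145·0.61) = 1.53145/1.5620845 = 0.98039c.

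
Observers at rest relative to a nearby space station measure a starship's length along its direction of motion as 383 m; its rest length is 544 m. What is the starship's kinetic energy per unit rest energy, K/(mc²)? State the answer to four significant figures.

γ = L₀/L = 544/383 = 1.42037.
Since K = (γ−1)mc², K/(mc²) = 1.42037 − 1 = 0.4204.

0.4204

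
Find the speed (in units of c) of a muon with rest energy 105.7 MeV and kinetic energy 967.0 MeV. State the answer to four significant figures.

0.9951c

γ = 1 + K/(mc²) = 1 + 967.0/105.7 = 10.149.
β = √(1 − 1/γ²) = √(1 − 0.00970853) = √0.99029147 = 0.9951.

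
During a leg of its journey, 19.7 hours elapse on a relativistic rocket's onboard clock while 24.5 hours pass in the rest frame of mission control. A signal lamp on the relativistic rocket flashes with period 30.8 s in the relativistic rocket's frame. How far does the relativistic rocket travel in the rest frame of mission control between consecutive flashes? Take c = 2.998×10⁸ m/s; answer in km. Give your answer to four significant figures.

γ = Δt/Δτ = 24.5/19.7 = 1.24365.
β = √(1 − 1/γ²) = 0.59451. Lab-frame period = γτ = 1.24365×30.8 s = 38.304 s. Distance = βc × γτ = 0.59451 × 2.998×10⁸ m/s × 38.304 s = 6.8271×10^9 m = 6.827×10^6 km.

6.827×10^6 km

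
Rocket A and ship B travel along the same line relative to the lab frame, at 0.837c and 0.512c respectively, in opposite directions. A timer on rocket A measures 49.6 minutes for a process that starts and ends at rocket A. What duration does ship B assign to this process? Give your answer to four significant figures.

Transform rocket A's velocity into ship B's frame: (0.837 + 0.512)/(1 + 0.837·0.512) = 1.349/1.428544, so the relative speed is 0.94432c.
γ for this relative speed: γ = 1/√(1 − 0.89174) = 3.0392.
The clock on rocket A records proper time, so ship B measures Δt = γΔτ = 3.0392 × 49.6 = 150.7 minutes.

150.7 minutes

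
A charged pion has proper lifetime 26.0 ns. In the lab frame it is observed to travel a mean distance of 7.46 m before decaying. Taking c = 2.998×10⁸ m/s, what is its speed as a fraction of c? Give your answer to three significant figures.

0.691c

Let x = d/(cτ) = 7.460 m / (2.998×10⁸ m/s × 2.600×10^-8 s) = 0.95705. Since d = βγcτ, x = βγ = β/√(1−β²).
Solving: β² = x²/(1+x²) = 0.915945/1.915945 = 0.478064, so β = 0.691.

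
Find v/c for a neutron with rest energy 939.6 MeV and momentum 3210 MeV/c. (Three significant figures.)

0.960

pc/(mc²) = 3210/939.6 = 3.4163 = βγ = β/√(1−β²).
So β² = x²/(1 + x²) with x = 3.4163: x² = 11.6711, β² = 11.6711/12.6711 = 0.92108, β = 0.960.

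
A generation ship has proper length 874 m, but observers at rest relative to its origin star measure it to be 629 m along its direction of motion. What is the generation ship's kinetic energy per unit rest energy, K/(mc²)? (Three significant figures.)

0.390

Length contraction gives γ = L₀/L = 874/629 = 1.38951.
K/(mc²) = γ − 1 = 1.38951 − 1 = 0.390.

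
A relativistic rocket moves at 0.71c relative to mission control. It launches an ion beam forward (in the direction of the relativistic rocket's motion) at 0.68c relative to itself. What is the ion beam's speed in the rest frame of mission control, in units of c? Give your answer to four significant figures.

0.9374c

Relativistic velocity addition: u = (u' + v)/(1 + u'v/c²), with u' = 0.68c and v = 0.71c.
Numerator: 0.68 + 0.71 = 1.39. Denominator: 1 + (0.68)(0.71) = 1.4828.
u = 1.39/1.4828 = 0.93742, so the speed is 0.9374c.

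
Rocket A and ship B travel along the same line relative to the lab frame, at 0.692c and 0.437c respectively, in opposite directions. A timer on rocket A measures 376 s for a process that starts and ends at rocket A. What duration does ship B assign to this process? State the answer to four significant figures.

The velocity of rocket A relative to ship B is (0.692 + 0.437)c / (1 + 0.692×0.437) = 0.86686c; relative speed 0.86686c.
γ for this relative speed: γ = 1/√(1 − 0.751446) = 2.0058.
The clock on rocket A records proper time, so ship B measures Δt = γΔτ = 2.0058 × 376 = 754.2 s.

754.2 s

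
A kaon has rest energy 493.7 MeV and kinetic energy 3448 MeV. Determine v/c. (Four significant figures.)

K = (γ−1)mc², so γ = 1 + 3448/493.7 = 7.984.
Then v/c = √(1 − γ⁻²) = √(1 − 0.0156877) = √0.9843123 = 0.9921.

0.9921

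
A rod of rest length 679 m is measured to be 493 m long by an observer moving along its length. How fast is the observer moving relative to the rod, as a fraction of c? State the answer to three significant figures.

Length contraction gives γ = L₀/L = 679/493 = 1.3773.
β = √(1 − 1/γ²) = √0.472839 = 0.688.

0.688c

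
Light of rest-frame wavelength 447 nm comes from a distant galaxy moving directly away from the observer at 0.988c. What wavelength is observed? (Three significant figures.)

Relativistic Doppler for wavelength: λ_obs = λ_src · √((1+β)/(1−β)).
With β = 0.988: factor = √(1.988/0.012) = 12.871.
λ_obs = 447 × 12.871 = 5750 nm.

5750 nm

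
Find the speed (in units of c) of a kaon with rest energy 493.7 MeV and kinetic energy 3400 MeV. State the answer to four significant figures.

γ = 1 + K/(mc²) = 1 + 3400/493.7 = 7.8868.
β = √(1 − 1/γ²) = √(1 − 0.0160768) = √0.9839232 = 0.9919.

0.9919c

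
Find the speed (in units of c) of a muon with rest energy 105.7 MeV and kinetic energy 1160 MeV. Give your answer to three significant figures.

0.997c

γ = 1 + K/(mc²) = 1 + 1160/105.7 = 11.974.
β = √(1 − 1/γ²) = √(1 − 0.00697464) = √0.99302536 = 0.997.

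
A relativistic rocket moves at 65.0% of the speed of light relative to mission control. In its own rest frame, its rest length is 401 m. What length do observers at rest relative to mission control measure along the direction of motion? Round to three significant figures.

β² = 0.4225, so γ = 1/√0.5775 = 1.3159.
Along the direction of motion the measured length is L₀/γ = 401/1.3159 = 305 m.

305 m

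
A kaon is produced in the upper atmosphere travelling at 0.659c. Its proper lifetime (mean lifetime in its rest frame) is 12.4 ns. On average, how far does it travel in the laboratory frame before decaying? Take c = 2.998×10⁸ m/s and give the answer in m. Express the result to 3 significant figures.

3.26 m

With β = 0.659, γ = 1/√(1 − 0.659²) = 1/√0.565719 = 1.3295.
Lab-frame lifetime: Δt = γτ = 1.3295 × 12.4 ns = 16.486 ns.
Distance: d = vΔt = 0.659 × 2.998×10⁸ m/s × 1.6486×10^-8 s = 3.26 m.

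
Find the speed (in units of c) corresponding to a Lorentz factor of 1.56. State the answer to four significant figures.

0.7675c

β = √(1 − 1/γ²) = √(1 − 1/2.4336) = √0.589086 = 0.7675.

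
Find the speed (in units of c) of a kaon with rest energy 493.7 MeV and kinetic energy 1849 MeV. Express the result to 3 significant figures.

0.978c

γ = 1 + K/(mc²) = 1 + 1849/493.7 = 4.7452.
β = √(1 − 1/γ²) = √(1 − 0.044411) = √0.955589 = 0.978.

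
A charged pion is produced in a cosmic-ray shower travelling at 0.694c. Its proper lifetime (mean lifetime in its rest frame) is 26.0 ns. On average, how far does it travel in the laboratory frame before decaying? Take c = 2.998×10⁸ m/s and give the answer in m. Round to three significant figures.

With β = 0.694, γ = 1/√(1 − 0.694²) = 1/√0.518364 = 1.3889.
Lab-frame lifetime: Δt = γτ = 1.3889 × 26.0 ns = 36.111 ns.
Distance: d = vΔt = 0.694 × 2.998×10⁸ m/s × 3.6111×10^-8 s = 7.51 m.

7.51 m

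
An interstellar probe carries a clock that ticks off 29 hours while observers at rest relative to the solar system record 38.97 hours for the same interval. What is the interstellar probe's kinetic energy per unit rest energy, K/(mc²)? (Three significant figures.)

0.344

From Δt = γΔτ: γ = 38.97/29 = 1.34379.
Since K = (γ−1)mc², K/(mc²) = 1.34379 − 1 = 0.344.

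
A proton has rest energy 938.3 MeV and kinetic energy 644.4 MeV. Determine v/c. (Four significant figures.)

K = (γ−1)mc², so γ = 1 + 644.4/938.3 = 1.6868.
Then v/c = √(1 − γ⁻²) = √(1 − 0.351457) = √0.648543 = 0.8053.

0.8053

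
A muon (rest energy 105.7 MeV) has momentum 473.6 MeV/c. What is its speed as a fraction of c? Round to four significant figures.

pc/(mc²) = 473.6/105.7 = 4.4806 = βγ = β/√(1−β²).
So β² = x²/(1 + x²) with x = 4.4806: x² = 20.0758, β² = 20.0758/21.0758 = 0.952552, β = 0.9760.

0.9760c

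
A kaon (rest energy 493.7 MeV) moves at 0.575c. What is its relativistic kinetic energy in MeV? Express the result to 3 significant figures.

110 MeV

Lorentz factor: γ = (1 − 0.330625)^(−1/2) = 1.22226.
Kinetic energy: K = (γ − 1)mc² = (1.22226 − 1) × 493.7 MeV = 0.22226 × 493.7 = 110 MeV.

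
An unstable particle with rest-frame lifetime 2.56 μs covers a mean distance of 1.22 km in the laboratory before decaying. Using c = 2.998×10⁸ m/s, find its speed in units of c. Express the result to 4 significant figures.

0.8464c

Lab distance = (lab lifetime)·v = γτ·βc, so βγ = d/(cτ) = 1220/(2.998×10⁸ × 2.560×10^-6) = 1.5896.
With βγ = 1.5896: γ² = 1 + (βγ)² = 3.52683, and β = (βγ)/γ = 1.5896/1.87799 = 0.8464.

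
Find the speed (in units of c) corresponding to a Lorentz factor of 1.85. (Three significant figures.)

0.841c

β = √(1 − 1/γ²) = √(1 − 1/3.4225) = √0.707816 = 0.841.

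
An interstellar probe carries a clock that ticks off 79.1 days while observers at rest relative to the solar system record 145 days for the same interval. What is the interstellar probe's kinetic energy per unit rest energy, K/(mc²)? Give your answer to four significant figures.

0.8331

The time-dilation ratio gives γ = 145/79.1 = 1.83312.
Since K = (γ−1)mc², K/(mc²) = 1.83312 − 1 = 0.8331.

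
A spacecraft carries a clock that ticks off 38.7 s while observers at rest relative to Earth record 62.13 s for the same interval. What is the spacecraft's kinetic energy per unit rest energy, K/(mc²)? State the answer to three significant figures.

0.605

From Δt = γΔτ: γ = 62.13/38.7 = 1.60543.
Since K = (γ−1)mc², K/(mc²) = 1.60543 − 1 = 0.605.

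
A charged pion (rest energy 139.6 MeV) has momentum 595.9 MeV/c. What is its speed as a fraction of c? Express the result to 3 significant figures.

βγ = pc/(mc²) = 595.9/139.6 = 4.2686.
Since γ² = 1 + (βγ)² = 19.2209, γ = √19.2209 = 4.38416, and β = (βγ)/γ = 4.2686/4.38416 = 0.974.

0.974c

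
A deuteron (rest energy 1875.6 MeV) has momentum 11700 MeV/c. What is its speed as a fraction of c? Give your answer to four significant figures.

0.9874c

βγ = pc/(mc²) = 11700/1875.6 = 6.238.
Since γ² = 1 + (βγ)² = 39.9126, γ = √39.9126 = 6.31764, and β = (βγ)/γ = 6.238/6.31764 = 0.9874.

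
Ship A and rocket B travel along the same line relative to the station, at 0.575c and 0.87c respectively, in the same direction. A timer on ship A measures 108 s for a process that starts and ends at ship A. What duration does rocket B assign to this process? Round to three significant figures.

134 s

The velocity of ship A relative to rocket B is (0.575 − 0.87)c / (1 − 0.575×0.87) = −0.5903c; relative speed 0.5903c.
At |u| = 0.5903c, γ = (1 − 0.348454)^(−1/2) = 1.2389.
Ship A's interval is proper; time dilation gives Δt_B = γΔτ = 1.2389 × 108 s = 134 s.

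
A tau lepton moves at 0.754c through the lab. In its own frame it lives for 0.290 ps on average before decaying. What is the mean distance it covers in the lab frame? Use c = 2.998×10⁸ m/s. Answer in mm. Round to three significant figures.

0.0998 mm

γ = 1/√(1 − β²) = 1/√(1 − 0.568516) = 1/√0.431484 = 1/0.656874 = 1.5224.
Lab-frame lifetime: Δt = γτ = 1.5224 × 0.290 ps = 0.4415 ps.
Distance: d = vΔt = 0.754 × 2.998×10⁸ m/s × 4.4150×10^-13 s = 9.98×10^-5 m = 0.0998 mm.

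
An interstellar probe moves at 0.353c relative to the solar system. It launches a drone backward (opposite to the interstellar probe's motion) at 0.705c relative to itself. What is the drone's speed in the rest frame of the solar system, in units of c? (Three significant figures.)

In units of c, u = (u' + v)/(1 + u'v) with u' = −0.705 and v = 0.353.
Numerator: −0.705 + 0.353 = −0.352. Denominator: 1 + (−0.705)(0.353) = 0.751135.
u = −0.352/0.751135 = −0.46862, so the speed is 0.469c.

0.469c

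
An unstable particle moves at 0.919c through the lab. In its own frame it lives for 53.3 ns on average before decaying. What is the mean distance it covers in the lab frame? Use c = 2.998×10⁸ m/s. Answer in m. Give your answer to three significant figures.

37.2 m

γ = 1/√(1 − β²) = 1/√(1 − 0.844561) = 1/√0.155439 = 1/0.394258 = 2.5364.
Lab-frame lifetime: Δt = γτ = 2.5364 × 53.3 ns = 135.19 ns.
Distance: d = vΔt = 0.919 × 2.998×10⁸ m/s × 1.3519×10^-7 s = 37.2 m.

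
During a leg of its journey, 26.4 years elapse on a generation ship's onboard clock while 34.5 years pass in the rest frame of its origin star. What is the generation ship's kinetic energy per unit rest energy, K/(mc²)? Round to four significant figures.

0.3068

The time-dilation ratio gives γ = 34.5/26.4 = 1.30682.
Since K = (γ−1)mc², K/(mc²) = 1.30682 − 1 = 0.3068.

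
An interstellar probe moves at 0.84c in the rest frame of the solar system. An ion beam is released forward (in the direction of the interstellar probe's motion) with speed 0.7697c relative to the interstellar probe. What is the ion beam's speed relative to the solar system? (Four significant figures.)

Relativistic velocity addition: u = (u' + v)/(1 + u'v/c²), with u' = 0.7697c and v = 0.84c.
Numerator: 0.7697 + 0.84 = 1.6097. Denominator: 1 + (0.7697)(0.84) = 1.646548.
u = 1.6097/1.646548 = 0.97762, so the speed is 0.9776c.

0.9776c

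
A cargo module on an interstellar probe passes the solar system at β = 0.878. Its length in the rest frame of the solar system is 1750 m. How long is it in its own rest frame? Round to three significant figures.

With β = 0.878, γ = 1/√(1 − 0.878²) = 1/√0.229116 = 2.0892.
Proper length: L₀ = γ·L = 2.0892 × 1750 = 3660 m.

3660 m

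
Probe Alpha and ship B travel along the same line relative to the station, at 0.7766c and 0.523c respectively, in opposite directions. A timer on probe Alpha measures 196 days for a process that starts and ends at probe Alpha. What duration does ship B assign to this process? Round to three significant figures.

513 days

Transform probe Alpha's velocity into ship B's frame: (0.7766 + 0.523)/(1 + 0.7766·0.523) = 1.2996/1.4061618, so the relative speed is 0.92422c.
At |u| = 0.92422c, γ = (1 − 0.854183)^(−1/2) = 2.6188.
The clock on probe Alpha records proper time, so ship B measures Δt = γΔτ = 2.6188 × 196 = 513 days.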